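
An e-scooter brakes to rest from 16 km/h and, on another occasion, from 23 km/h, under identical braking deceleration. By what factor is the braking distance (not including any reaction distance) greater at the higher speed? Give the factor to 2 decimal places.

Braking distance d = v²/(2a), so with a fixed, d ∝ v².
Factor = (23/16)² = 1.4375² = 2.0664.

Factor ≈ 2.07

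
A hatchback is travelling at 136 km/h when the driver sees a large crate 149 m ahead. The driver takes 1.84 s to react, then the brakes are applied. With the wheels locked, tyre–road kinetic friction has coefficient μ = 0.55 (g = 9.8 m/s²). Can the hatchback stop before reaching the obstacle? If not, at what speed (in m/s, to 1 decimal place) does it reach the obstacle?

136 km/h ÷ 3.6 = 37.7778 m/s.
a = μg = 0.55 × 9.8 = 5.390 m/s².
Reaction distance = 37.7778 × 1.84 = 69.511 m.
Braking distance needed to stop: v²/(2a) = 1427.162 / 10.780 = 132.390 m, so total needed = 69.511 + 132.390 = 201.901 m > 149 m — it cannot stop.
Distance remaining when braking begins: 149 − 69.511 = 79.489 m.
v² = v₀² − 2a·d = 1427.162 − 2 × 5.390 × 79.489 = 570.271 m²/s².
v = √570.271 = 23.880 m/s.

No — it strikes the obstacle at 23.9 m/s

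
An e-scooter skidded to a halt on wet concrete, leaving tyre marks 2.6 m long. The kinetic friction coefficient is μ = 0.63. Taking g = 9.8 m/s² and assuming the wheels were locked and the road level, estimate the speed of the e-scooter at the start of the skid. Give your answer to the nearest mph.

Initial speed ≈ 13 mph

Deceleration a = μg = 0.63 × 9.8 = 6.174 m/s².
v = √(2a·d) = √(2 × 6.174 × 2.6) = √32.105 = 5.6661 m/s.
= 5.6661 ÷ 0.44704 = 12.675 mph.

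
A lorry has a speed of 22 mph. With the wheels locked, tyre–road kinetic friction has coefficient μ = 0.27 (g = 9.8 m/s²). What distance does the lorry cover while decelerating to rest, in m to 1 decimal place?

22 mph × 0.44704 = 9.8349 m/s.
a = μg = 0.27 × 9.8 = 2.646 m/s².
Braking distance = v²/(2a) = 9.8349² / (2 × 2.646) = 96.725 / 5.292 = 18.278 m.

Braking distance ≈ 18.3 m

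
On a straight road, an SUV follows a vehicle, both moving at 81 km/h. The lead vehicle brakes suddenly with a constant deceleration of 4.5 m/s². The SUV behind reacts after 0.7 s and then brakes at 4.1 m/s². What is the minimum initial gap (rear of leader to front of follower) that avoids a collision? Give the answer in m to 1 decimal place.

Minimum gap ≈ 21.2 m

81 km/h ÷ 3.6 = 22.5000 m/s.
Leader travels v²/(2a_L) = 506.250 / 9.000 = 56.250 m before stopping.
Follower covers v·t_r = 22.5000 × 0.7 = 15.750 m while reacting, then v²/(2a_F) = 506.250 / 8.200 = 61.738 m while braking, for a total of 15.750 + 61.738 = 77.488 m.
Since a_F ≤ a_L and the follower starts braking later, the follower is never slower than the leader, so the closest approach is when both have stopped.
Minimum gap = 77.488 − 56.250 = 21.238 m.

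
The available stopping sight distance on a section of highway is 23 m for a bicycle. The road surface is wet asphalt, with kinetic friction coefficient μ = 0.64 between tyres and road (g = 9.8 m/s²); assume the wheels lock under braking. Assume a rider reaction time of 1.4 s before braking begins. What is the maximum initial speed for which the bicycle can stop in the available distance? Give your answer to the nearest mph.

Maximum speed ≈ 23 mph

a = μg = 0.64 × 9.8 = 6.272 m/s².
Stopping distance: v·t_r + v²/(2a) = 23 with t_r = 1.4 s and a = 6.272 m/s².
So v² + 17.562 v − 288.51 = 0.
Positive root: v = −a·t_r + √((a·t_r)² + 2a·d) = −8.781 + √(77.106 + 288.51) = 10.3401 m/s.
10.3401 m/s ÷ 0.44704 = 23.130 mph.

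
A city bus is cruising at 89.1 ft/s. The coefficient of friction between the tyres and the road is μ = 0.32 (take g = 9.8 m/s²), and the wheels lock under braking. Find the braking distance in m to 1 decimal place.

Braking distance ≈ 117.6 m

89.1 ft/s × 0.3048 = 27.1577 m/s.
a = μg = 0.32 × 9.8 = 3.136 m/s².
Braking distance = v²/(2a) = 27.1577² / (2 × 3.136) = 737.541 / 6.272 = 117.593 m.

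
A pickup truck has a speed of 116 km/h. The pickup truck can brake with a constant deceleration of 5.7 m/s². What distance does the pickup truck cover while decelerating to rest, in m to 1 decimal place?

Braking distance ≈ 91.1 m

116 km/h ÷ 3.6 = 32.2222 m/s.
Braking distance = v²/(2a) = 32.2222² / (2 × 5.700) = 1038.270 / 11.400 = 91.076 m.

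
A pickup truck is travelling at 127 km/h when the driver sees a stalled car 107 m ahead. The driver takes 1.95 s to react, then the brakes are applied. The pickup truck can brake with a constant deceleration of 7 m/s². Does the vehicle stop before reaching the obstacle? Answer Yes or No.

127 km/h ÷ 3.6 = 35.2778 m/s.
Reaction distance = 35.2778 × 1.95 = 68.792 m.
Braking distance = v²/(2a) = 1244.523 / 14.000 = 88.894 m.
Total stopping distance = 68.792 + 88.894 = 157.686 m, vs 107 m available — it cannot stop in time and overshoots by 157.686 − 107 = 50.686 m.

No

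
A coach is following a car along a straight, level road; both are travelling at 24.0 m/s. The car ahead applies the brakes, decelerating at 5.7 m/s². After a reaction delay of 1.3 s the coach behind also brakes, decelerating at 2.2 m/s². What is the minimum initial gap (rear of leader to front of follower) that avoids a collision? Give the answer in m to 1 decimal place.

Leader travels v²/(2a_L) = 576.000 / 11.400 = 50.526 m before stopping.
Follower covers v·t_r = 24.0000 × 1.3 = 31.200 m while reacting, then v²/(2a_F) = 576.000 / 4.400 = 130.909 m while braking, for a total of 31.200 + 130.909 = 162.109 m.
Since a_F ≤ a_L and the follower starts braking later, the follower is never slower than the leader, so the closest approach is when both have stopped.
Minimum gap = 162.109 − 50.526 = 111.583 m.

Minimum gap ≈ 111.6 m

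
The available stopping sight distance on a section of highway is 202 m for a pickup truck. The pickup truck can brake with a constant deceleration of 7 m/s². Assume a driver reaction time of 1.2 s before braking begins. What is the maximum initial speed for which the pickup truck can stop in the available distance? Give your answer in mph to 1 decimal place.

Stopping distance: v·t_r + v²/(2a) = 202 with t_r = 1.2 s and a = 7.000 m/s².
So v² + 16.800 v − 2828.00 = 0.
Positive root: v = −a·t_r + √((a·t_r)² + 2a·d) = −8.400 + √(70.560 + 2828.00) = 45.4383 m/s.
45.4383 m/s ÷ 0.44704 = 101.643 mph.

Maximum speed ≈ 101.6 mph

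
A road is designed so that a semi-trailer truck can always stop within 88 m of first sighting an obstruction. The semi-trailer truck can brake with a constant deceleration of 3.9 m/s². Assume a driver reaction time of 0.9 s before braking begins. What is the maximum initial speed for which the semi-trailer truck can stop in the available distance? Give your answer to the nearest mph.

Stopping distance: v·t_r + v²/(2a) = 88 with t_r = 0.9 s and a = 3.900 m/s².
So v² + 7.020 v − 686.40 = 0.
Positive root: v = −a·t_r + √((a·t_r)² + 2a·d) = −3.510 + √(12.320 + 686.40) = 22.9233 m/s.
22.9233 m/s ÷ 0.44704 = 51.278 mph.

Maximum speed ≈ 51 mph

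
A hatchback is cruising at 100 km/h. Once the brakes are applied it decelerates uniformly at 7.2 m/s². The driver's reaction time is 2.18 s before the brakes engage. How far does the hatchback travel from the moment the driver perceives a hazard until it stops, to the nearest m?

100 km/h ÷ 3.6 = 27.7778 m/s.
Reaction distance = v·t_r = 27.7778 × 2.18 = 60.556 m.
Braking distance = v²/(2a) = 27.7778² / (2 × 7.200) = 771.606 / 14.400 = 53.584 m.
Total = 60.556 + 53.584 = 114.140 m.

Total stopping distance ≈ 114 m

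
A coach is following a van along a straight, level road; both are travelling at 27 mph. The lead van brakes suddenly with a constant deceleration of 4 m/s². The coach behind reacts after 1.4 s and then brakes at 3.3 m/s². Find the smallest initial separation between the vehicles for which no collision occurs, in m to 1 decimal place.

Minimum gap ≈ 20.8 m

27 mph × 0.44704 = 12.0701 m/s.
Leader travels v²/(2a_L) = 145.687 / 8.000 = 18.211 m before stopping.
Follower covers v·t_r = 12.0701 × 1.4 = 16.898 m while reacting, then v²/(2a_F) = 145.687 / 6.600 = 22.074 m while braking, for a total of 16.898 + 22.074 = 38.972 m.
Since a_F ≤ a_L and the follower starts braking later, the follower is never slower than the leader, so the closest approach is when both have stopped.
Minimum gap = 38.972 − 18.211 = 20.761 m.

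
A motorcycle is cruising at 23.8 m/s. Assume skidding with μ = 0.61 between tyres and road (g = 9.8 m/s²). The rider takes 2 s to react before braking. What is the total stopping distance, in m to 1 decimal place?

Total stopping distance ≈ 95.0 m

a = μg = 0.61 × 9.8 = 5.978 m/s².
Reaction distance = v·t_r = 23.8000 × 2 = 47.600 m.
Braking distance = v²/(2a) = 23.8000² / (2 × 5.978) = 566.440 / 11.956 = 47.377 m.
Total = 47.600 + 47.377 = 94.977 m.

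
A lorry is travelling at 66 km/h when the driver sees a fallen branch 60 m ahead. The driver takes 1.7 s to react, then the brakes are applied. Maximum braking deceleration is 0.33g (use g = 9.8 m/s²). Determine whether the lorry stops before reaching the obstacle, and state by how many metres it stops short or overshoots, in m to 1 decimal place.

66 km/h ÷ 3.6 = 18.3333 m/s.
a = 0.33 × 9.8 = 3.234 m/s².
Reaction distance = 18.3333 × 1.7 = 31.167 m.
Braking distance = v²/(2a) = 336.110 / 6.468 = 51.965 m.
Total stopping distance = 31.167 + 51.965 = 83.132 m, vs 60 m available — it cannot stop in time and overshoots by 83.132 − 60 = 23.132 m.

No — it overshoots by 23.1 m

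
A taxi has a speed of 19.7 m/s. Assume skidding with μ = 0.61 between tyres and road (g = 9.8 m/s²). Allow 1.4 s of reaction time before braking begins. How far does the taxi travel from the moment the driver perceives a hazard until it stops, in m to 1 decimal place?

Total stopping distance ≈ 60.0 m

a = μg = 0.61 × 9.8 = 5.978 m/s².
Reaction distance = v·t_r = 19.7000 × 1.4 = 27.580 m.
Braking distance = v²/(2a) = 19.7000² / (2 × 5.978) = 388.090 / 11.956 = 32.460 m.
Total = 27.580 + 32.460 = 60.040 m.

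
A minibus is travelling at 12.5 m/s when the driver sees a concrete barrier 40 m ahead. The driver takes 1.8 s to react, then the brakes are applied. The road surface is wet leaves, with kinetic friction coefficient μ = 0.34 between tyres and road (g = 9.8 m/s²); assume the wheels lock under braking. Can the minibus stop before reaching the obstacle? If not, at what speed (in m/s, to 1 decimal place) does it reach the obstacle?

No — it strikes the obstacle at 6.3 m/s

a = μg = 0.34 × 9.8 = 3.332 m/s².
Reaction distance = 12.5000 × 1.8 = 22.500 m.
Braking distance needed to stop: v²/(2a) = 156.250 / 6.664 = 23.447 m, so total needed = 22.500 + 23.447 = 45.947 m > 40 m — it cannot stop.
Distance remaining when braking begins: 40 − 22.500 = 17.500 m.
v² = v₀² − 2a·d = 156.250 − 2 × 3.332 × 17.500 = 39.630 m²/s².
v = √39.630 = 6.295 m/s.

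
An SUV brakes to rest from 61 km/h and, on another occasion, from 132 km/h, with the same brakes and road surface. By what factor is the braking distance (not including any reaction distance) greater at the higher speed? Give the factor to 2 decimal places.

Braking distance d = v²/(2a), so with a fixed, d ∝ v².
Factor = (132/61)² = 2.1639² = 4.6825.

Factor ≈ 4.68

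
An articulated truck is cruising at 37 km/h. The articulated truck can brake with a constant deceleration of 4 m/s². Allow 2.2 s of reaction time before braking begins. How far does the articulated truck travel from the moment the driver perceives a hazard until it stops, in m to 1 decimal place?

37 km/h ÷ 3.6 = 10.2778 m/s.
Reaction distance = v·t_r = 10.2778 × 2.2 = 22.611 m.
Braking distance = v²/(2a) = 10.2778² / (2 × 4.000) = 105.633 / 8.000 = 13.204 m.
Total = 22.611 + 13.204 = 35.815 m.

Total stopping distance ≈ 35.8 m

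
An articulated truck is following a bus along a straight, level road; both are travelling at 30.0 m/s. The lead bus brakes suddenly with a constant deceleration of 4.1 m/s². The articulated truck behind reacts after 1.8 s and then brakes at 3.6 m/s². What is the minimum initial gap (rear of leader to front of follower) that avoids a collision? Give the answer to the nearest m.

Leader travels v²/(2a_L) = 900.000 / 8.200 = 109.756 m before stopping.
Follower covers v·t_r = 30.0000 × 1.8 = 54.000 m while reacting, then v²/(2a_F) = 900.000 / 7.200 = 125.000 m while braking, for a total of 54.000 + 125.000 = 179.000 m.
Since a_F ≤ a_L and the follower starts braking later, the follower is never slower than the leader, so the closest approach is when both have stopped.
Minimum gap = 179.000 − 109.756 = 69.244 m.

Minimum gap ≈ 69 m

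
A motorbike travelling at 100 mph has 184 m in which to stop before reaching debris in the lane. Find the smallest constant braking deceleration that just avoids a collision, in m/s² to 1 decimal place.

100 mph × 0.44704 = 44.7040 m/s.
v² = 2a·d ⇒ a = v²/(2d) = 44.7040² / (2 × 184.000) = 1998.448 / 368.000 = 5.4306 m/s².

Required deceleration ≈ 5.4 m/s²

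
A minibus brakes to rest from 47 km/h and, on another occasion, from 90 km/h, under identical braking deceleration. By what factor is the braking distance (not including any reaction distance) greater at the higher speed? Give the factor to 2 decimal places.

Braking distance d = v²/(2a), so with a fixed, d ∝ v².
Factor = (90/47)² = 1.9149² = 3.6668.

Factor ≈ 3.67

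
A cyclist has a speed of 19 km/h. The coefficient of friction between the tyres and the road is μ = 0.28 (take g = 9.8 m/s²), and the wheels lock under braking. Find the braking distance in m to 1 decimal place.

Braking distance ≈ 5.1 m

19 km/h ÷ 3.6 = 5.2778 m/s.
a = μg = 0.28 × 9.8 = 2.744 m/s².
Braking distance = v²/(2a) = 5.2778² / (2 × 2.744) = 27.855 / 5.488 = 5.076 m.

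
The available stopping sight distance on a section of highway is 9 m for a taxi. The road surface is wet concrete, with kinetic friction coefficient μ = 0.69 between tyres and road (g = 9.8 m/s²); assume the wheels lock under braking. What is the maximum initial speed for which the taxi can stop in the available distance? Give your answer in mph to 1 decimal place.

Maximum speed ≈ 24.7 mph

a = μg = 0.69 × 9.8 = 6.762 m/s².
v²/(2a) = d ⇒ v = √(2 × 6.762 × 9) = √121.72 = 11.0327 m/s.
11.0327 m/s ÷ 0.44704 = 24.679 mph.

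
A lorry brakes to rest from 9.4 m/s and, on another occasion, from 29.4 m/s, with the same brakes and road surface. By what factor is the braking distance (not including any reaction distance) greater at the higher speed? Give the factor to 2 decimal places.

Braking distance d = v²/(2a), so with a fixed, d ∝ v².
Factor = (29.4/9.4)² = 3.1277² = 9.7825.

Factor ≈ 9.78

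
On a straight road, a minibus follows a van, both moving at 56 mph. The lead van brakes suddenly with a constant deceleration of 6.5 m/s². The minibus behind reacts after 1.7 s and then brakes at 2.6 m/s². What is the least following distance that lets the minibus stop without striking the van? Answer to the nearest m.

56 mph × 0.44704 = 25.0342 m/s.
Leader travels v²/(2a_L) = 626.711 / 13.000 = 48.209 m before stopping.
Follower covers v·t_r = 25.0342 × 1.7 = 42.558 m while reacting, then v²/(2a_F) = 626.711 / 5.200 = 120.521 m while braking, for a total of 42.558 + 120.521 = 163.079 m.
Since a_F ≤ a_L and the follower starts braking later, the follower is never slower than the leader, so the closest approach is when both have stopped.
Minimum gap = 163.079 − 48.209 = 114.870 m.

Minimum gap ≈ 115 m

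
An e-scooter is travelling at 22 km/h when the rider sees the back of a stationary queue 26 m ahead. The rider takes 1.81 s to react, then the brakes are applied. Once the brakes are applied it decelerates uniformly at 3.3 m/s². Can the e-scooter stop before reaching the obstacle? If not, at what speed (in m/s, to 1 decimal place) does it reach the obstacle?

22 km/h ÷ 3.6 = 6.1111 m/s.
Reaction distance = 6.1111 × 1.81 = 11.061 m.
Braking distance = v²/(2a) = 37.346 / 6.600 = 5.658 m.
Total stopping distance = 11.061 + 5.658 = 16.719 m, vs 26 m available — it stops with 26 − 16.719 = 9.281 m to spare.

Yes — it stops about 9.3 m short of the obstacle, so it never reaches it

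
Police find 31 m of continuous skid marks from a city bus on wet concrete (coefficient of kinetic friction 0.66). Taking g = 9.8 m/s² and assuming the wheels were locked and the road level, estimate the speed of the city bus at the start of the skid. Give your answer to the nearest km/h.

Deceleration a = μg = 0.66 × 9.8 = 6.468 m/s².
v = √(2a·d) = √(2 × 6.468 × 31) = √401.016 = 20.0254 m/s.
= 20.0254 × 3.6 = 72.091 km/h.

Initial speed ≈ 72 km/h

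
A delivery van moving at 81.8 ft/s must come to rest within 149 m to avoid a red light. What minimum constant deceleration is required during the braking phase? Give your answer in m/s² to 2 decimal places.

Required deceleration ≈ 2.09 m/s²

81.8 ft/s × 0.3048 = 24.9326 m/s.
v² = 2a·d ⇒ a = v²/(2d) = 24.9326² / (2 × 149.000) = 621.635 / 298.000 = 2.0860 m/s².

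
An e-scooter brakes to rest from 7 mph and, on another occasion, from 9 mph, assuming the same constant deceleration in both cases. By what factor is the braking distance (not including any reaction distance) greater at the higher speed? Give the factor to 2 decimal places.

Factor ≈ 1.65

Braking distance d = v²/(2a), so with a fixed, d ∝ v².
Factor = (9/7)² = 1.2857² = 1.6530.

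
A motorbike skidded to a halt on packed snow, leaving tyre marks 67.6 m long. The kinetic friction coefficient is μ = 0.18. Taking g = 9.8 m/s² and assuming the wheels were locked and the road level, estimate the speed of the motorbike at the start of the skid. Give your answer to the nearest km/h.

Initial speed ≈ 56 km/h

Deceleration a = μg = 0.18 × 9.8 = 1.764 m/s².
v = √(2a·d) = √(2 × 1.764 × 67.6) = √238.493 = 15.4432 m/s.
= 15.4432 × 3.6 = 55.596 km/h.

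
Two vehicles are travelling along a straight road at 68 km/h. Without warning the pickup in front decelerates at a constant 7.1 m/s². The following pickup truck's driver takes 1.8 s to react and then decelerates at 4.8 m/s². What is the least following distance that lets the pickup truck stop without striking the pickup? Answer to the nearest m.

Minimum gap ≈ 46 m

68 km/h ÷ 3.6 = 18.8889 m/s.
Leader travels v²/(2a_L) = 356.791 / 14.200 = 25.126 m before stopping.
Follower covers v·t_r = 18.8889 × 1.8 = 34.000 m while reacting, then v²/(2a_F) = 356.791 / 9.600 = 37.166 m while braking, for a total of 34.000 + 37.166 = 71.166 m.
Since a_F ≤ a_L and the follower starts braking later, the follower is never slower than the leader, so the closest approach is when both have stopped.
Minimum gap = 71.166 − 25.126 = 46.040 m.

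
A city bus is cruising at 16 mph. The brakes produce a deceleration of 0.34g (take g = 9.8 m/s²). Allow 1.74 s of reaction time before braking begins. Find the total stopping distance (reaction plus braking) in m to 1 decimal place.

Total stopping distance ≈ 20.1 m

16 mph × 0.44704 = 7.1526 m/s.
a = 0.34 × 9.8 = 3.332 m/s².
Reaction distance = v·t_r = 7.1526 × 1.74 = 12.446 m.
Braking distance = v²/(2a) = 7.1526² / (2 × 3.332) = 51.160 / 6.664 = 7.677 m.
Total = 12.446 + 7.677 = 20.123 m.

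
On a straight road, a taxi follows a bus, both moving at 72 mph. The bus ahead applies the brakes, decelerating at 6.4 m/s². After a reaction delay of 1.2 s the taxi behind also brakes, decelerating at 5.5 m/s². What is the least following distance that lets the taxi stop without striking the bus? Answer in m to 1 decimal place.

72 mph × 0.44704 = 32.1869 m/s.
Leader travels v²/(2a_L) = 1035.997 / 12.800 = 80.937 m before stopping.
Follower covers v·t_r = 32.1869 × 1.2 = 38.624 m while reacting, then v²/(2a_F) = 1035.997 / 11.000 = 94.182 m while braking, for a total of 38.624 + 94.182 = 132.806 m.
Since a_F ≤ a_L and the follower starts braking later, the follower is never slower than the leader, so the closest approach is when both have stopped.
Minimum gap = 132.806 − 80.937 = 51.869 m.

Minimum gap ≈ 51.9 m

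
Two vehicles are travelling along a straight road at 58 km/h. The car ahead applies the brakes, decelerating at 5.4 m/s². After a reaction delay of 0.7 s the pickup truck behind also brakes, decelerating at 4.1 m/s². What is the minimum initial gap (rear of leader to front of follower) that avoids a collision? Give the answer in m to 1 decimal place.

58 km/h ÷ 3.6 = 16.1111 m/s.
Leader travels v²/(2a_L) = 259.568 / 10.800 = 24.034 m before stopping.
Follower covers v·t_r = 16.1111 × 0.7 = 11.278 m while reacting, then v²/(2a_F) = 259.568 / 8.200 = 31.655 m while braking, for a total of 11.278 + 31.655 = 42.933 m.
Since a_F ≤ a_L and the follower starts braking later, the follower is never slower than the leader, so the closest approach is when both have stopped.
Minimum gap = 42.933 − 24.034 = 18.899 m.

Minimum gap ≈ 18.9 m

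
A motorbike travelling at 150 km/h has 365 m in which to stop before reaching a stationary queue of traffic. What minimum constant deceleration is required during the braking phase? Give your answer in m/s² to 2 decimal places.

150 km/h ÷ 3.6 = 41.6667 m/s.
v² = 2a·d ⇒ a = v²/(2d) = 41.6667² / (2 × 365.000) = 1736.114 / 730.000 = 2.3782 m/s².

Required deceleration ≈ 2.38 m/s²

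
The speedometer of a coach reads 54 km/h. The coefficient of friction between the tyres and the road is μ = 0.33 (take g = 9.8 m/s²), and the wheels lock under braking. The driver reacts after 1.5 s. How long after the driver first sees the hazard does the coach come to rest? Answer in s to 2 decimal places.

Total time ≈ 6.14 s

54 km/h ÷ 3.6 = 15.0000 m/s.
a = μg = 0.33 × 9.8 = 3.234 m/s².
Braking time = v/a = 15.0000 / 3.234 = 4.638 s.
Total = 1.5 + 4.638 = 6.138 s.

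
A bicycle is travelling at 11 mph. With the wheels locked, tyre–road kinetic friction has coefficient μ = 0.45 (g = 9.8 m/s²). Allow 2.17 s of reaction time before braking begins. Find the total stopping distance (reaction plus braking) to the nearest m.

11 mph × 0.44704 = 4.9174 m/s.
a = μg = 0.45 × 9.8 = 4.410 m/s².
Reaction distance = v·t_r = 4.9174 × 2.17 = 10.671 m.
Braking distance = v²/(2a) = 4.9174² / (2 × 4.410) = 24.181 / 8.820 = 2.742 m.
Total = 10.671 + 2.742 = 13.413 m.

Total stopping distance ≈ 13 m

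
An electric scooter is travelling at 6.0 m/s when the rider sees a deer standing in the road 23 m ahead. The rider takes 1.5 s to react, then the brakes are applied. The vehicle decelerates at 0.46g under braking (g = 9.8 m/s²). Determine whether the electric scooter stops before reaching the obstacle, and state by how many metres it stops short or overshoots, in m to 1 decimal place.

Yes — it stops 10.0 m short of the obstacle

a = 0.46 × 9.8 = 4.508 m/s².
Reaction distance = 6.0000 × 1.5 = 9.000 m.
Braking distance = v²/(2a) = 36.000 / 9.016 = 3.993 m.
Total stopping distance = 9.000 + 3.993 = 12.993 m, vs 23 m available — it stops with 23 − 12.993 = 10.007 m to spare.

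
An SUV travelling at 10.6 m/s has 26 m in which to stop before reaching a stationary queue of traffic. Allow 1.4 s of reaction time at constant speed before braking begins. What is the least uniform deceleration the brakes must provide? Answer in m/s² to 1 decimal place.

Required deceleration ≈ 5.0 m/s²

Distance covered during reaction = 10.6000 × 1.4 = 14.840 m.
Distance available for braking: 26 − 14.840 = 11.160 m.
v² = 2a·d ⇒ a = v²/(2d) = 10.6000² / (2 × 11.160) = 112.360 / 22.320 = 5.0341 m/s².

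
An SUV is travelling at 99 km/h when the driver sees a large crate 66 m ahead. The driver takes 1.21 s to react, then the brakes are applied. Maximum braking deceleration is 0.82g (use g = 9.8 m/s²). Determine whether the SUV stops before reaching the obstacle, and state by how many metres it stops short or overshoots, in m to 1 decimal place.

99 km/h ÷ 3.6 = 27.5000 m/s.
a = 0.82 × 9.8 = 8.036 m/s².
Reaction distance = 27.5000 × 1.21 = 33.275 m.
Braking distance = v²/(2a) = 756.250 / 16.072 = 47.054 m.
Total stopping distance = 33.275 + 47.054 = 80.329 m, vs 66 m available — it cannot stop in time and overshoots by 80.329 − 66 = 14.329 m.

No — it overshoots by 14.3 m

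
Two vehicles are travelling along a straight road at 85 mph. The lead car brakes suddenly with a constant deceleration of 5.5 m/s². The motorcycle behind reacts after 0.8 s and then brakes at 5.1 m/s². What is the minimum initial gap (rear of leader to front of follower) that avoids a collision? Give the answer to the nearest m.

Minimum gap ≈ 41 m

85 mph × 0.44704 = 37.9984 m/s.
Leader travels v²/(2a_L) = 1443.878 / 11.000 = 131.262 m before stopping.
Follower covers v·t_r = 37.9984 × 0.8 = 30.399 m while reacting, then v²/(2a_F) = 1443.878 / 10.200 = 141.557 m while braking, for a total of 30.399 + 141.557 = 171.956 m.
Since a_F ≤ a_L and the follower starts braking later, the follower is never slower than the leader, so the closest approach is when both have stopped.
Minimum gap = 171.956 − 131.262 = 40.694 m.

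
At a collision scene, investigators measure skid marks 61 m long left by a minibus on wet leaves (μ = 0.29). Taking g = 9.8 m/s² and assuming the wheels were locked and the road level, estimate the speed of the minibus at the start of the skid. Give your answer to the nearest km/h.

Deceleration a = μg = 0.29 × 9.8 = 2.842 m/s².
v = √(2a·d) = √(2 × 2.842 × 61) = √346.724 = 18.6205 m/s.
= 18.6205 × 3.6 = 67.034 km/h.

Initial speed ≈ 67 km/h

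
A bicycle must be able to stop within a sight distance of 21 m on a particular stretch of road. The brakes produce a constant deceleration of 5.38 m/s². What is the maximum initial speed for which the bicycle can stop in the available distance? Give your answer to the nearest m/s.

Maximum speed ≈ 15 m/s

v²/(2a) = d ⇒ v = √(2 × 5.380 × 21) = √225.96 = 15.0320 m/s.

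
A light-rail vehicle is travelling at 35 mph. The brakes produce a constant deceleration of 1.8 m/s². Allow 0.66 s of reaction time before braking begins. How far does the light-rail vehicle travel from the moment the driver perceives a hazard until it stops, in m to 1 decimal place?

35 mph × 0.44704 = 15.6464 m/s.
Reaction distance = v·t_r = 15.6464 × 0.66 = 10.327 m.
Braking distance = v²/(2a) = 15.6464² / (2 × 1.800) = 244.810 / 3.600 = 68.003 m.
Total = 10.327 + 68.003 = 78.330 m.

Total stopping distance ≈ 78.3 m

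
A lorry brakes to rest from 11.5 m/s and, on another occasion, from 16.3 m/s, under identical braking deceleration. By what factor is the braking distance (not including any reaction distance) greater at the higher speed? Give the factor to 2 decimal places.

Braking distance d = v²/(2a), so with a fixed, d ∝ v².
Factor = (16.3/11.5)² = 1.4174² = 2.0090.

Factor ≈ 2.01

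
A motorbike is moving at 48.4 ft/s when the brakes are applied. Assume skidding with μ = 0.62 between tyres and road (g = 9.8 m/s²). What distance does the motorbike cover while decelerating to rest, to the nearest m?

Braking distance ≈ 18 m

48.4 ft/s × 0.3048 = 14.7523 m/s.
a = μg = 0.62 × 9.8 = 6.076 m/s².
Braking distance = v²/(2a) = 14.7523² / (2 × 6.076) = 217.630 / 12.152 = 17.909 m.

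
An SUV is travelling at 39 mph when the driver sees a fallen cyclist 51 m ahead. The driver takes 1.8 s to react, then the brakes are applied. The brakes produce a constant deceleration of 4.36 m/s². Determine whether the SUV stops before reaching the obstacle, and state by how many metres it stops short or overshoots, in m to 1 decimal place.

No — it overshoots by 15.2 m

39 mph × 0.44704 = 17.4346 m/s.
Reaction distance = 17.4346 × 1.8 = 31.382 m.
Braking distance = v²/(2a) = 303.965 / 8.720 = 34.858 m.
Total stopping distance = 31.382 + 34.858 = 66.240 m, vs 51 m available — it cannot stop in time and overshoots by 66.240 − 51 = 15.240 m.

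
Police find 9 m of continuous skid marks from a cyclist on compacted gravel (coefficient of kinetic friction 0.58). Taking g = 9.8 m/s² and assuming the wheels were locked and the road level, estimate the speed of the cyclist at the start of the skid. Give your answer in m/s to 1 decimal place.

Initial speed ≈ 10.1 m/s

Deceleration a = μg = 0.58 × 9.8 = 5.684 m/s².
v = √(2a·d) = √(2 × 5.684 × 9) = √102.312 = 10.1149 m/s.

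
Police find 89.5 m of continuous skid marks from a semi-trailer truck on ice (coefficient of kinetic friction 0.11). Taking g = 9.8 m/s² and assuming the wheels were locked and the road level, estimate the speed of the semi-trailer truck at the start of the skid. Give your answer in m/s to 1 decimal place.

Deceleration a = μg = 0.11 × 9.8 = 1.078 m/s².
v = √(2a·d) = √(2 × 1.078 × 89.5) = √192.962 = 13.8911 m/s.

Initial speed ≈ 13.9 m/s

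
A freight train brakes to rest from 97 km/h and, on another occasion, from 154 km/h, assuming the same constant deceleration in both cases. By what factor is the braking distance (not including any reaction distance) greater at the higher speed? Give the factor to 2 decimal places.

Braking distance d = v²/(2a), so with a fixed, d ∝ v².
Factor = (154/97)² = 1.5876² = 2.5205.

Factor ≈ 2.52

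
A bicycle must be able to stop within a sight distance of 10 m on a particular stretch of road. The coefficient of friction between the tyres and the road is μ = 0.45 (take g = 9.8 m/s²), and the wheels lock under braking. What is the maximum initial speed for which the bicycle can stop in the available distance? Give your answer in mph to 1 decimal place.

Maximum speed ≈ 21.0 mph

a = μg = 0.45 × 9.8 = 4.410 m/s².
v²/(2a) = d ⇒ v = √(2 × 4.410 × 10) = √88.20 = 9.3915 m/s.
9.3915 m/s ÷ 0.44704 = 21.008 mph.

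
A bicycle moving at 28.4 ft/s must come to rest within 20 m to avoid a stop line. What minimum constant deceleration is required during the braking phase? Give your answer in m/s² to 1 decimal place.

28.4 ft/s × 0.3048 = 8.6563 m/s.
v² = 2a·d ⇒ a = v²/(2d) = 8.6563² / (2 × 20.000) = 74.932 / 40.000 = 1.8733 m/s².

Required deceleration ≈ 1.9 m/s²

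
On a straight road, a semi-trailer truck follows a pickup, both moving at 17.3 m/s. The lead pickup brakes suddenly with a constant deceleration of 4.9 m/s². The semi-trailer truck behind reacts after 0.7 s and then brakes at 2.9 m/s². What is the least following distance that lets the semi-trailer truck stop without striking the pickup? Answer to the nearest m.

Minimum gap ≈ 33 m

Leader travels v²/(2a_L) = 299.290 / 9.800 = 30.540 m before stopping.
Follower covers v·t_r = 17.3000 × 0.7 = 12.110 m while reacting, then v²/(2a_F) = 299.290 / 5.800 = 51.602 m while braking, for a total of 12.110 + 51.602 = 63.712 m.
Since a_F ≤ a_L and the follower starts braking later, the follower is never slower than the leader, so the closest approach is when both have stopped.
Minimum gap = 63.712 − 30.540 = 33.172 m.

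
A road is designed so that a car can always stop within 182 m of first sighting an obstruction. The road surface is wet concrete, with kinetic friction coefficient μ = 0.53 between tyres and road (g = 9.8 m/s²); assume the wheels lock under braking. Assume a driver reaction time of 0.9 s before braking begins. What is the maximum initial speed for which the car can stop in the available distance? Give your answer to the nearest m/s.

Maximum speed ≈ 39 m/s

a = μg = 0.53 × 9.8 = 5.194 m/s².
Stopping distance: v·t_r + v²/(2a) = 182 with t_r = 0.9 s and a = 5.194 m/s².
So v² + 9.349 v − 1890.62 = 0.
Positive root: v = −a·t_r + √((a·t_r)² + 2a·d) = −4.675 + √(21.856 + 1890.62) = 39.0569 m/s.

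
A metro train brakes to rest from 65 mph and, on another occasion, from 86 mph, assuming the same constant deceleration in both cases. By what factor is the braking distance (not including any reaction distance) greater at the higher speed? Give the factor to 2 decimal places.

Factor ≈ 1.75

Braking distance d = v²/(2a), so with a fixed, d ∝ v².
Factor = (86/65)² = 1.3231² = 1.7506.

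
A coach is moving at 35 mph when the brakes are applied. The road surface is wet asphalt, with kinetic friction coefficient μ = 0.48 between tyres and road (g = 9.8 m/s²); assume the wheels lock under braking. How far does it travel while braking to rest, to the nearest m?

35 mph × 0.44704 = 15.6464 m/s.
a = μg = 0.48 × 9.8 = 4.704 m/s².
Braking distance = v²/(2a) = 15.6464² / (2 × 4.704) = 244.810 / 9.408 = 26.021 m.

Braking distance ≈ 26 m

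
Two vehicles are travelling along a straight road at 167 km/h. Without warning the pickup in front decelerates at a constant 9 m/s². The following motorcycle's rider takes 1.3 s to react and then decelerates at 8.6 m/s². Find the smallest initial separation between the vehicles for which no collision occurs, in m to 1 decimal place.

167 km/h ÷ 3.6 = 46.3889 m/s.
Leader travels v²/(2a_L) = 2151.930 / 18.000 = 119.552 m before stopping.
Follower covers v·t_r = 46.3889 × 1.3 = 60.306 m while reacting, then v²/(2a_F) = 2151.930 / 17.200 = 125.112 m while braking, for a total of 60.306 + 125.112 = 185.418 m.
Since a_F ≤ a_L and the follower starts braking later, the follower is never slower than the leader, so the closest approach is when both have stopped.
Minimum gap = 185.418 − 119.552 = 65.866 m.

Minimum gap ≈ 65.9 m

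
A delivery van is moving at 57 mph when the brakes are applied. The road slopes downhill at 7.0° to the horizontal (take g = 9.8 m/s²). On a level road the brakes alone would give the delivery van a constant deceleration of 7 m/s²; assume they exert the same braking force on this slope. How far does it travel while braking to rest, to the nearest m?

57 mph × 0.44704 = 25.4813 m/s.
Gravity along the downhill slope reduces the braking deceleration: a_eff = 7.000 − 9.8·sin 7.0° = 7.000 − 1.194 = 5.806 m/s².
Braking distance = v²/(2a) = 25.4813² / (2 × 5.806) = 649.297 / 11.612 = 55.916 m.

Braking distance ≈ 56 m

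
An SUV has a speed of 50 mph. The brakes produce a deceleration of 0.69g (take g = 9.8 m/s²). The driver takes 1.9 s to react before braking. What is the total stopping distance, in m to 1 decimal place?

Total stopping distance ≈ 79.4 m

50 mph × 0.44704 = 22.3520 m/s.
a = 0.69 × 9.8 = 6.762 m/s².
Reaction distance = v·t_r = 22.3520 × 1.9 = 42.469 m.
Braking distance = v²/(2a) = 22.3520² / (2 × 6.762) = 499.612 / 13.524 = 36.943 m.
Total = 42.469 + 36.943 = 79.412 m.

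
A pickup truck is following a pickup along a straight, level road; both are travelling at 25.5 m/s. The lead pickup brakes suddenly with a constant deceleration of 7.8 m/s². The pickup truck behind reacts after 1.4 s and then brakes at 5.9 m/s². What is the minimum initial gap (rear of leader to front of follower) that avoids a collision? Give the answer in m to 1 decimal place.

Leader travels v²/(2a_L) = 650.250 / 15.600 = 41.683 m before stopping.
Follower covers v·t_r = 25.5000 × 1.4 = 35.700 m while reacting, then v²/(2a_F) = 650.250 / 11.800 = 55.106 m while braking, for a total of 35.700 + 55.106 = 90.806 m.
Since a_F ≤ a_L and the follower starts braking later, the follower is never slower than the leader, so the closest approach is when both have stopped.
Minimum gap = 90.806 − 41.683 = 49.123 m.

Minimum gap ≈ 49.1 m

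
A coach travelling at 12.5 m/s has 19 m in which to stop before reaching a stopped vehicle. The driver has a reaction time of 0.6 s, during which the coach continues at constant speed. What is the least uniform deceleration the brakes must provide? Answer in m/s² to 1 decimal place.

Required deceleration ≈ 6.8 m/s²

Distance covered during reaction = 12.5000 × 0.6 = 7.500 m.
Distance available for braking: 19 − 7.500 = 11.500 m.
v² = 2a·d ⇒ a = v²/(2d) = 12.5000² / (2 × 11.500) = 156.250 / 23.000 = 6.7935 m/s².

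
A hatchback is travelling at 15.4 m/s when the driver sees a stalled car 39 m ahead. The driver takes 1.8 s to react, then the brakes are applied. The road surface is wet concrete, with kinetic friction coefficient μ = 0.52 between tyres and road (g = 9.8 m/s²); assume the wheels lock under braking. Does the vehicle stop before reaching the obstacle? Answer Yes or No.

No

a = μg = 0.52 × 9.8 = 5.096 m/s².
Reaction distance = 15.4000 × 1.8 = 27.720 m.
Braking distance = v²/(2a) = 237.160 / 10.192 = 23.269 m.
Total stopping distance = 27.720 + 23.269 = 50.989 m, vs 39 m available — it cannot stop in time and overshoots by 50.989 − 39 = 11.989 m.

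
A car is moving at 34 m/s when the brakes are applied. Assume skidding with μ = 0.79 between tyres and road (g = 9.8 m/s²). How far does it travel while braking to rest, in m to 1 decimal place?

a = μg = 0.79 × 9.8 = 7.742 m/s².
Braking distance = v²/(2a) = 34.0000² / (2 × 7.742) = 1156.000 / 15.484 = 74.658 m.

Braking distance ≈ 74.7 m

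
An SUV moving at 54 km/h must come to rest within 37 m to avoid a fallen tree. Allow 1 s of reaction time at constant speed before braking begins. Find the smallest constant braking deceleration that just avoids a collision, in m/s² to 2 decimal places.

Required deceleration ≈ 5.11 m/s²

54 km/h ÷ 3.6 = 15.0000 m/s.
Distance covered during reaction = 15.0000 × 1 = 15.000 m.
Distance available for braking: 37 − 15.000 = 22.000 m.
v² = 2a·d ⇒ a = v²/(2d) = 15.0000² / (2 × 22.000) = 225.000 / 44.000 = 5.1136 m/s².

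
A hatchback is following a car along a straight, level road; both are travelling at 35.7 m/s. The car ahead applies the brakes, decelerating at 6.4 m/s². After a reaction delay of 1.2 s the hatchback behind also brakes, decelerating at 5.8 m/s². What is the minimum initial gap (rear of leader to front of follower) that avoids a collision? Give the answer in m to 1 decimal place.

Minimum gap ≈ 53.1 m

Leader travels v²/(2a_L) = 1274.490 / 12.800 = 99.570 m before stopping.
Follower covers v·t_r = 35.7000 × 1.2 = 42.840 m while reacting, then v²/(2a_F) = 1274.490 / 11.600 = 109.870 m while braking, for a total of 42.840 + 109.870 = 152.710 m.
Since a_F ≤ a_L and the follower starts braking later, the follower is never slower than the leader, so the closest approach is when both have stopped.
Minimum gap = 152.710 − 99.570 = 53.140 m.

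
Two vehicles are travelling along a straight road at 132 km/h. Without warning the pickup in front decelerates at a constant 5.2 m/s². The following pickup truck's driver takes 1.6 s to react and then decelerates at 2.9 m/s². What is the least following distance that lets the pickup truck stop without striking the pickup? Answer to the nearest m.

132 km/h ÷ 3.6 = 36.6667 m/s.
Leader travels v²/(2a_L) = 1344.447 / 10.400 = 129.274 m before stopping.
Follower covers v·t_r = 36.6667 × 1.6 = 58.667 m while reacting, then v²/(2a_F) = 1344.447 / 5.800 = 231.801 m while braking, for a total of 58.667 + 231.801 = 290.468 m.
Since a_F ≤ a_L and the follower starts braking later, the follower is never slower than the leader, so the closest approach is when both have stopped.
Minimum gap = 290.468 − 129.274 = 161.194 m.

Minimum gap ≈ 161 m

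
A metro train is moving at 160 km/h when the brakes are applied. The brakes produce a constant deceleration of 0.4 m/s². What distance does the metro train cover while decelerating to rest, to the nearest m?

Braking distance ≈ 2469 m

160 km/h ÷ 3.6 = 44.4444 m/s.
Braking distance = v²/(2a) = 44.4444² / (2 × 0.400) = 1975.305 / 0.800 = 2469.131 m.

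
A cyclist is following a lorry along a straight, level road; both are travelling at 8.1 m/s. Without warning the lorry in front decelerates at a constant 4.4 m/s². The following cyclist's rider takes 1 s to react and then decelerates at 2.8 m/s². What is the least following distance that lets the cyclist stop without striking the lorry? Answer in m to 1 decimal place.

Minimum gap ≈ 12.4 m

Leader travels v²/(2a_L) = 65.610 / 8.800 = 7.456 m before stopping.
Follower covers v·t_r = 8.1000 × 1 = 8.100 m while reacting, then v²/(2a_F) = 65.610 / 5.600 = 11.716 m while braking, for a total of 8.100 + 11.716 = 19.816 m.
Since a_F ≤ a_L and the follower starts braking later, the follower is never slower than the leader, so the closest approach is when both have stopped.
Minimum gap = 19.816 − 7.456 = 12.360 m.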